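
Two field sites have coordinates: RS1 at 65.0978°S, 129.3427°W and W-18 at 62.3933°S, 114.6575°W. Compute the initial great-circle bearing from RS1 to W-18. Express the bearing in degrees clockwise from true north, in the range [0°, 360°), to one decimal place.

74.1°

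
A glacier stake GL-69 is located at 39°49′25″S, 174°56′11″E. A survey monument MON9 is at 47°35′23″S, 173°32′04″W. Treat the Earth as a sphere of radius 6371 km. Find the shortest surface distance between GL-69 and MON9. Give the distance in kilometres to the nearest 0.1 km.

GL-69: φ = -39.82361°, λ = +174.93639°
MON9: φ = -47.58972°, λ = -173.53444°
Δφ = -7.7661°,  Δλ = 11.5292°
a = sin²(Δφ/2) + cos φ₁ cos φ₂ sin²(Δλ/2) = 0.009812
c = 2·arcsin(√a) = 0.198433 rad = 11.3694°
d = R·c = 6371 × 0.198433 = 1264.2 km

1264.2 km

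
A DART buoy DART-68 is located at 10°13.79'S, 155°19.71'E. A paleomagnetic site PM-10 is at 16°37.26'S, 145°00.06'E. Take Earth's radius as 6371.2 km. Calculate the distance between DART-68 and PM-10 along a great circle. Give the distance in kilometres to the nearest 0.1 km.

1323.3 km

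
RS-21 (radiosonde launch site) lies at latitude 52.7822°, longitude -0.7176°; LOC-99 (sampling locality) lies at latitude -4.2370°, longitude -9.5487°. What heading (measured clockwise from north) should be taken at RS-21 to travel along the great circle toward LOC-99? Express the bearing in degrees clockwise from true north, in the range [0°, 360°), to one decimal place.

190.5°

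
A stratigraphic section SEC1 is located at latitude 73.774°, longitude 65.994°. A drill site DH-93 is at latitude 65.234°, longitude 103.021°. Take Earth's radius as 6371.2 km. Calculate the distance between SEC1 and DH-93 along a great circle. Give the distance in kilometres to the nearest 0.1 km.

1683.1 km

Δφ = -8.5400°,  Δλ = 37.0270°
a = sin²(Δφ/2) + cos φ₁ cos φ₂ sin²(Δλ/2) = 0.017346
c = 2·arcsin(√a) = 0.264175 rad = 15.1361°
d = R·c = 6371.2 × 0.264175 = 1683.1 km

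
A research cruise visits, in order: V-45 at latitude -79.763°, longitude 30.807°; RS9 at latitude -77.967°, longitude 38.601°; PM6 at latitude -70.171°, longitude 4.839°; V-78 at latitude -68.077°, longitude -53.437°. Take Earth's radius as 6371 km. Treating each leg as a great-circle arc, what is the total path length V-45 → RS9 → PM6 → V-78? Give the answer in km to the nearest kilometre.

3805 km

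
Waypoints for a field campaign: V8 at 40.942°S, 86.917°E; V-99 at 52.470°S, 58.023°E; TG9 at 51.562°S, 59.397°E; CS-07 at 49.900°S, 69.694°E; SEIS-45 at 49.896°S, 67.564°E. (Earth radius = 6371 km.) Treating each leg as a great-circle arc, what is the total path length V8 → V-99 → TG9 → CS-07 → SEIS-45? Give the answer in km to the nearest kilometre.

3562 km

V8→V-99: c = 0.396173 rad, d = 2524.02 km
V-99→TG9: c = 0.021655 rad, d = 137.96 km
TG9→CS-07: c = 0.117284 rad, d = 747.21 km
CS-07→SEIS-45: c = 0.023946 rad, d = 152.56 km
Total = 2524.02 + 137.96 + 747.21 + 152.56 = 3561.75 km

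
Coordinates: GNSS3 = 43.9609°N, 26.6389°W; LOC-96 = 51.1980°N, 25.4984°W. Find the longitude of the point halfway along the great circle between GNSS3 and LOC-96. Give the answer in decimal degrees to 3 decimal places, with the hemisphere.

Bx = cos φ₂ cos Δλ = 0.626507,  By = cos φ₂ sin Δλ = 0.012473
φₘ = atan2(sin φ₁ + sin φ₂, √((cos φ₁ + Bx)² + By²)) = 47.58086°
λₘ = λ₁ + atan2(By, cos φ₁ + Bx) = -26.10812°

26.108°W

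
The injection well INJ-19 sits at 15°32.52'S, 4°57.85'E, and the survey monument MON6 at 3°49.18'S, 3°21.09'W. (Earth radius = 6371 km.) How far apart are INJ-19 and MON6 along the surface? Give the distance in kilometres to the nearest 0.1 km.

1589.5 km

INJ-19: φ = -15.54200°, λ = +4.96417°
MON6: φ = -3.81967°, λ = -3.35150°
Δφ = 11.7223°,  Δλ = -8.3157°
a = sin²(Δφ/2) + cos φ₁ cos φ₂ sin²(Δλ/2) = 0.015482
c = 2·arcsin(√a) = 0.249496 rad = 14.2951°
d = R·c = 6371 × 0.249496 = 1589.5 km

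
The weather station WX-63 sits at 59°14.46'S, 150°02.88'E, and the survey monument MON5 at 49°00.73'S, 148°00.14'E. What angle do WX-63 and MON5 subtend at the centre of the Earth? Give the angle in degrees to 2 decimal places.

10.30°

WX-63: φ = -59.24100°, λ = +150.04800°
MON5: φ = -49.01217°, λ = +148.00233°
Δφ = 10.2288°,  Δλ = -2.0457°
a = sin²(Δφ/2) + cos φ₁ cos φ₂ sin²(Δλ/2) = 0.008054
c = 2·arcsin(√a) = 0.179727 rad = 10.2976°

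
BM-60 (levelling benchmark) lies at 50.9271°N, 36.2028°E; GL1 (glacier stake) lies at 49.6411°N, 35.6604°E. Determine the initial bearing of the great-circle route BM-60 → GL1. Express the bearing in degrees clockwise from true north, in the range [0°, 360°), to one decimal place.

195.3°

Δλ = -0.5424°
y = sin Δλ · cos φ₂ = -0.006130
x = cos φ₁ sin φ₂ − sin φ₁ cos φ₂ cos Δλ = -0.022421
θ = atan2(y, x) = -164.7078° → 195.2922° (mod 360°)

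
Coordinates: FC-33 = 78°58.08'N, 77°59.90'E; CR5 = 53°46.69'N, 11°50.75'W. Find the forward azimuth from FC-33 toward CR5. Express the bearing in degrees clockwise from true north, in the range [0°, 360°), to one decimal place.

FC-33: φ = +78.96800°, λ = +77.99833°
CR5: φ = +53.77817°, λ = -11.84583°
Δλ = -89.8442°
y = sin Δλ · cos φ₂ = -0.590911
x = cos φ₁ sin φ₂ − sin φ₁ cos φ₂ cos Δλ = 0.152797
θ = atan2(y, x) = -75.5021° → 284.4979° (mod 360°)

284.5°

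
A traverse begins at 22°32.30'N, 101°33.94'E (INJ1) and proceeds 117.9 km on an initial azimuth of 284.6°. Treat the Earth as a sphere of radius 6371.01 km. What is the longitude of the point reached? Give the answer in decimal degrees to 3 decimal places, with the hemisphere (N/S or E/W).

100.453°E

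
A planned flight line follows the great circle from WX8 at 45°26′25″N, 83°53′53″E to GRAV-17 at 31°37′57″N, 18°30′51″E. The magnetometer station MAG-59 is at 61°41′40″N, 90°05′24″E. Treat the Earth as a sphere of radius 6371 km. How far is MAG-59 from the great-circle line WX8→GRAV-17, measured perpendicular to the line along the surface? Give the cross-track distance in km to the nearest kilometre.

WX8: φ = +45.44028°, λ = +83.89806°
GRAV-17: φ = +31.63250°, λ = +18.51417°
MAG-59: φ = +61.69444°, λ = +90.09000°
δ₁₃ = central angle WX8→MAG-59 = 0.290543 rad  (haversine)
θ₁₃ = bearing WX8→MAG-59 = 10.284°,  θ₁₂ = bearing WX8→GRAV-17 = 278.472°
dₓₜ = R·arcsin(sin δ₁₃ · sin(θ₁₃ − θ₁₂)) = 6371·arcsin(0.28647·sin(-268.188°)) = 1850.095 km
|dₓₜ| = 1850.095 km

1850 km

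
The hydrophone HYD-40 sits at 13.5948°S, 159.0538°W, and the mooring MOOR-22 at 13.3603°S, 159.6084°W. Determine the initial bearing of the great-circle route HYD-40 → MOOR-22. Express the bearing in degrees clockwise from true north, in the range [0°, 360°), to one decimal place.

293.4°

Δλ = -0.5546°
y = sin Δλ · cos φ₂ = -0.009417
x = cos φ₁ sin φ₂ − sin φ₁ cos φ₂ cos Δλ = 0.004082
θ = atan2(y, x) = -66.5654° → 293.4346° (mod 360°)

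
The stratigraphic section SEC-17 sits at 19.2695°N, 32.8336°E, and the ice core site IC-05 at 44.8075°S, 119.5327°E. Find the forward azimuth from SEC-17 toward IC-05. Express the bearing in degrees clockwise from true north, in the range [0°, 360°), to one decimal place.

Δλ = 86.6991°
y = sin Δλ · cos φ₂ = 0.708301
x = cos φ₁ sin φ₂ − sin φ₁ cos φ₂ cos Δλ = -0.678727
θ = atan2(y, x) = 133.7785° → 133.7785° (mod 360°)

133.8°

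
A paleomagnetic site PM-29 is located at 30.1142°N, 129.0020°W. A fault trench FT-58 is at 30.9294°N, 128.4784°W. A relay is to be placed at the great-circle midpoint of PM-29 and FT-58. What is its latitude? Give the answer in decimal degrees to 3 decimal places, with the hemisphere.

Bx = cos φ₂ cos Δλ = 0.857765,  By = cos φ₂ sin Δλ = 0.007839
φₘ = atan2(sin φ₁ + sin φ₂, √((cos φ₁ + Bx)² + By²)) = 30.52206°
λₘ = λ₁ + atan2(By, cos φ₁ + Bx) = -128.74130°

30.522°N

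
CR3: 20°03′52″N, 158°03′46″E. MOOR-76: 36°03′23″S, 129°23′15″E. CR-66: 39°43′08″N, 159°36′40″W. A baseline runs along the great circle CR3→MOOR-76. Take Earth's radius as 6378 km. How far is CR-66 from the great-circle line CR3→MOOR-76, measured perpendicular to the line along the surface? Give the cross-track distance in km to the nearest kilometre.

CR3: φ = +20.06444°, λ = +158.06278°
MOOR-76: φ = -36.05639°, λ = +129.38750°
CR-66: φ = +39.71889°, λ = -159.61111°
δ₁₃ = central angle CR3→CR-66 = 0.717581 rad  (haversine)
θ₁₃ = bearing CR3→CR-66 = 51.967°,  θ₁₂ = bearing CR3→MOOR-76 = 205.976°
dₓₜ = R·arcsin(sin δ₁₃ · sin(θ₁₃ − θ₁₂)) = 6378·arcsin(0.65756·sin(-154.010°)) = -1864.313 km
|dₓₜ| = 1864.313 km

1864 km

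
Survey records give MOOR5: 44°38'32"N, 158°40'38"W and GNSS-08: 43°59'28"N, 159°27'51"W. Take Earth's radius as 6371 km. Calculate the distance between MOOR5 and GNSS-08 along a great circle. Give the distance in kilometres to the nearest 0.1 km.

95.7 km

MOOR5: φ = +44.64222°, λ = -158.67722°
GNSS-08: φ = +43.99111°, λ = -159.46417°
Δφ = -0.6511°,  Δλ = -0.7869°
a = sin²(Δφ/2) + cos φ₁ cos φ₂ sin²(Δλ/2) = 0.000056
c = 2·arcsin(√a) = 0.015024 rad = 0.8608°
d = R·c = 6371 × 0.015024 = 95.7 km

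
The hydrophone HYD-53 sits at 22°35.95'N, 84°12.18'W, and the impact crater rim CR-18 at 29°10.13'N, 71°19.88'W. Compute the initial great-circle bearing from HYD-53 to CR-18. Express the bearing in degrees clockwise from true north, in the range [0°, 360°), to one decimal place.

57.7°

HYD-53: φ = +22.59917°, λ = -84.20300°
CR-18: φ = +29.16883°, λ = -71.33133°
Δλ = 12.8717°
y = sin Δλ · cos φ₂ = 0.194518
x = cos φ₁ sin φ₂ − sin φ₁ cos φ₂ cos Δλ = 0.122843
θ = atan2(y, x) = 57.7266° → 57.7266° (mod 360°)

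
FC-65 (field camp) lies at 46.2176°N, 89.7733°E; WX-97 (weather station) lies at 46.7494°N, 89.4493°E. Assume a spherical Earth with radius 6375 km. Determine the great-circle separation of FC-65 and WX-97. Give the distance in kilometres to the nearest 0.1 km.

64.2 km

Δφ = 0.5318°,  Δλ = -0.3240°
a = sin²(Δφ/2) + cos φ₁ cos φ₂ sin²(Δλ/2) = 0.000025
c = 2·arcsin(√a) = 0.010065 rad = 0.5767°
d = R·c = 6375 × 0.010065 = 64.2 km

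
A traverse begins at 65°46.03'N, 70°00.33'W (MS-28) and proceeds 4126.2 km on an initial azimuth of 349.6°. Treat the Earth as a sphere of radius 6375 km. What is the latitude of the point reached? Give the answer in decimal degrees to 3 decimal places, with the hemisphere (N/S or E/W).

76.140°N

MS-28: φ = +65.76717°, λ = -70.00550°
δ = d/R = 4126.2/6375 = 0.647247 rad
φ₂ = arcsin(sin φ₁ cos δ + cos φ₁ sin δ cos θ)
   = arcsin(0.91189·0.79775 + 0.41045·0.60299·0.98357) = 76.13979°
λ₂ = λ₁ + atan2(sin θ sin δ cos φ₁, cos δ − sin φ₁ sin φ₂) = 137.02042°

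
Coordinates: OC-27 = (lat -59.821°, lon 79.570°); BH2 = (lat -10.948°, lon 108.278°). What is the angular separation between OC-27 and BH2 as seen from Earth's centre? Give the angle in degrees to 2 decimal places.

Δφ = 48.8730°,  Δλ = 28.7080°
a = sin²(Δφ/2) + cos φ₁ cos φ₂ sin²(Δλ/2) = 0.201469
c = 2·arcsin(√a) = 0.930962 rad = 53.3402°

53.34°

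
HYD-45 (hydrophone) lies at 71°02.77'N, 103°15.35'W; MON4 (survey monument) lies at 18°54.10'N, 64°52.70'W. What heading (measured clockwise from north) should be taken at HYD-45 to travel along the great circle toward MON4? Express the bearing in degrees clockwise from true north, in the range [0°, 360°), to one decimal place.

HYD-45: φ = +71.04617°, λ = -103.25583°
MON4: φ = +18.90167°, λ = -64.87833°
Δλ = 38.3775°
y = sin Δλ · cos φ₂ = 0.587362
x = cos φ₁ sin φ₂ − sin φ₁ cos φ₂ cos Δλ = -0.596232
θ = atan2(y, x) = 135.4294° → 135.4294° (mod 360°)

135.4°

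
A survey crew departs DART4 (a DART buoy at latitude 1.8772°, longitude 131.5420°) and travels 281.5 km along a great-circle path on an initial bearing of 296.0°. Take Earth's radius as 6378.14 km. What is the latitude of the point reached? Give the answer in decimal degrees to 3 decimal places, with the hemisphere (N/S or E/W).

δ = d/R = 281.5/6378.14 = 0.044135 rad
φ₂ = arcsin(sin φ₁ cos δ + cos φ₁ sin δ cos θ)
   = arcsin(0.03276·0.99903 + 0.99946·0.04412·0.43837) = 2.98396°
λ₂ = λ₁ + atan2(sin θ sin δ cos φ₁, cos δ − sin φ₁ sin φ₂) = 129.26622°

2.984°N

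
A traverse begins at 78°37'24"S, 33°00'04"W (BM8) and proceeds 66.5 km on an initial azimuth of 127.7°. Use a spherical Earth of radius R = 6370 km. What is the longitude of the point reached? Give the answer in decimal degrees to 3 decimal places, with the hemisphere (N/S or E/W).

BM8: φ = -78.62333°, λ = -33.00111°
δ = d/R = 66.5/6370 = 0.010440 rad
φ₂ = arcsin(sin φ₁ cos δ + cos φ₁ sin δ cos θ)
   = arcsin(-0.98035·0.99995 + 0.19726·0.01044·-0.61153) = -78.97908°
λ₂ = λ₁ + atan2(sin θ sin δ cos φ₁, cos δ − sin φ₁ sin φ₂) = -30.52473°

30.525°W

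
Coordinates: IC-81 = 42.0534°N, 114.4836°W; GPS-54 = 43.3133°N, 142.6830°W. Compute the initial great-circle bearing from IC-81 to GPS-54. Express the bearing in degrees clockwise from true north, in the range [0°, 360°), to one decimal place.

Δλ = -28.1994°
y = sin Δλ · cos φ₂ = -0.343828
x = cos φ₁ sin φ₂ − sin φ₁ cos φ₂ cos Δλ = 0.079835
θ = atan2(y, x) = -76.9279° → 283.0721° (mod 360°)

283.1°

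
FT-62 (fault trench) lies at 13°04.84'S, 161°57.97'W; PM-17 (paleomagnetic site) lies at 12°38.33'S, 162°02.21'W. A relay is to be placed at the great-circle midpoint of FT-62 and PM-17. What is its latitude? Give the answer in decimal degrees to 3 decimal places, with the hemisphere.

12.860°S

FT-62: φ = -13.08067°, λ = -161.96617°
PM-17: φ = -12.63883°, λ = -162.03683°
Bx = cos φ₂ cos Δλ = 0.975768,  By = cos φ₂ sin Δλ = -0.001203
φₘ = atan2(sin φ₁ + sin φ₂, √((cos φ₁ + Bx)² + By²)) = -12.85975°
λₘ = λ₁ + atan2(By, cos φ₁ + Bx) = -162.00153°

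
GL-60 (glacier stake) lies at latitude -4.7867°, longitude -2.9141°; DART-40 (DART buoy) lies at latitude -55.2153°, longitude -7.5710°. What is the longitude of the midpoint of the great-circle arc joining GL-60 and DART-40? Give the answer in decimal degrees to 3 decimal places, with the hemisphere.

4.609°W

Bx = cos φ₂ cos Δλ = 0.568611,  By = cos φ₂ sin Δλ = -0.046318
φₘ = atan2(sin φ₁ + sin φ₂, √((cos φ₁ + Bx)² + By²)) = -30.01998°
λₘ = λ₁ + atan2(By, cos φ₁ + Bx) = -4.60920°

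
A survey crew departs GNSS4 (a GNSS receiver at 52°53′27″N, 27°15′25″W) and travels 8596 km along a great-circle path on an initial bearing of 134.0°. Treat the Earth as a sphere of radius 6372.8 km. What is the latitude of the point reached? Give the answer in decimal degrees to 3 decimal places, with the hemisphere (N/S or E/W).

13.491°S

GNSS4: φ = +52.89083°, λ = -27.25694°
δ = d/R = 8596/6372.8 = 1.348858 rad
φ₂ = arcsin(sin φ₁ cos δ + cos φ₁ sin δ cos θ)
   = arcsin(0.79749·0.22012 + 0.60334·0.97547·-0.69466) = -13.49076°
λ₂ = λ₁ + atan2(sin θ sin δ cos φ₁, cos δ − sin φ₁ sin φ₂) = 18.93038°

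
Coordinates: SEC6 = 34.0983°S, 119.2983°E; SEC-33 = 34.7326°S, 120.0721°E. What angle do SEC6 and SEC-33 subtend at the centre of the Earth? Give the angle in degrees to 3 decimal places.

0.900°

Δφ = -0.6343°,  Δλ = 0.7738°
a = sin²(Δφ/2) + cos φ₁ cos φ₂ sin²(Δλ/2) = 0.000062
c = 2·arcsin(√a) = 0.015706 rad = 0.8999°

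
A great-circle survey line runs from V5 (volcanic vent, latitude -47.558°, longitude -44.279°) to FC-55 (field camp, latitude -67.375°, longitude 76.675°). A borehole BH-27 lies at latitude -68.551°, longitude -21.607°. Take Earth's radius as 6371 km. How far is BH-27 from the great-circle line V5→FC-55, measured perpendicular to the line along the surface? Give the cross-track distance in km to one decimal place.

δ₁₃ = central angle V5→BH-27 = 0.416389 rad  (haversine)
θ₁₃ = bearing V5→BH-27 = 159.605°,  θ₁₂ = bearing V5→FC-55 = 156.778°
dₓₜ = R·arcsin(sin δ₁₃ · sin(θ₁₃ − θ₁₂)) = 6371·arcsin(0.40446·sin(2.827°)) = 127.090 km
|dₓₜ| = 127.090 km

127.1 km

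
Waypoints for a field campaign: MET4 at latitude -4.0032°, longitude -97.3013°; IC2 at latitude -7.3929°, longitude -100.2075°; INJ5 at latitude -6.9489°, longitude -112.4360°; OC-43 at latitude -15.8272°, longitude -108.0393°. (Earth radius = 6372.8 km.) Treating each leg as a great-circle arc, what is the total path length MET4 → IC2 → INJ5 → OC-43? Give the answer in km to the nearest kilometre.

MET4→IC2: c = 0.077761 rad, d = 495.55 km
IC2→INJ5: c = 0.211893 rad, d = 1350.35 km
INJ5→OC-43: c = 0.172213 rad, d = 1097.48 km
Total = 495.55 + 1350.35 + 1097.48 = 2943.39 km

2943 km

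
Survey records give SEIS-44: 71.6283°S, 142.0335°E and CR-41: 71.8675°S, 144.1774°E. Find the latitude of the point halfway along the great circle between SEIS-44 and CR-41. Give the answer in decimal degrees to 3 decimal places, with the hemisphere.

71.751°S

Bx = cos φ₂ cos Δλ = 0.310998,  By = cos φ₂ sin Δλ = 0.011642
φₘ = atan2(sin φ₁ + sin φ₂, √((cos φ₁ + Bx)² + By²)) = -71.75088°
λₘ = λ₁ + atan2(By, cos φ₁ + Bx) = 143.09866°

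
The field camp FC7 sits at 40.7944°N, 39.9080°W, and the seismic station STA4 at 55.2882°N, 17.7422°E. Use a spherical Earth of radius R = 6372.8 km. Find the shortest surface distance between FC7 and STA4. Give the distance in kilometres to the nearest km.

Δφ = 14.4938°,  Δλ = 57.6502°
a = sin²(Δφ/2) + cos φ₁ cos φ₂ sin²(Δλ/2) = 0.116126
c = 2·arcsin(√a) = 0.695478 rad = 39.8479°
d = R·c = 6372.8 × 0.695478 = 4432.1 km

4432 km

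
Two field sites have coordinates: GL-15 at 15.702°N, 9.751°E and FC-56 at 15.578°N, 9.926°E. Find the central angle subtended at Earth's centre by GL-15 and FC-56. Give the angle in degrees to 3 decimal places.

0.209°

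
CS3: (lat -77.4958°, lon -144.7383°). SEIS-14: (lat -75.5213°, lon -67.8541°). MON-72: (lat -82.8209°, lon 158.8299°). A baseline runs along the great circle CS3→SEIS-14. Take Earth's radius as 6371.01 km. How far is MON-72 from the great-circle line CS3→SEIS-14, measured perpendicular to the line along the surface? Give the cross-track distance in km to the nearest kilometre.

1154 km

δ₁₃ = central angle CS3→MON-72 = 0.181426 rad  (haversine)
θ₁₃ = bearing CS3→MON-72 = 215.248°,  θ₁₂ = bearing CS3→SEIS-14 = 122.353°
dₓₜ = R·arcsin(sin δ₁₃ · sin(θ₁₃ − θ₁₂)) = 6371.01·arcsin(0.18043·sin(92.895°)) = 1154.374 km
|dₓₜ| = 1154.374 km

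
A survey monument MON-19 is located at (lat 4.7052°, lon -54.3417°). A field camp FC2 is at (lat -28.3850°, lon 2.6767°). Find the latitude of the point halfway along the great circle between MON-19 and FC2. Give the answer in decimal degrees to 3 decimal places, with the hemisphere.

13.411°S

Bx = cos φ₂ cos Δλ = 0.478922,  By = cos φ₂ sin Δλ = 0.737994
φₘ = atan2(sin φ₁ + sin φ₂, √((cos φ₁ + Bx)² + By²)) = -13.41064°
λₘ = λ₁ + atan2(By, cos φ₁ + Bx) = -27.76988°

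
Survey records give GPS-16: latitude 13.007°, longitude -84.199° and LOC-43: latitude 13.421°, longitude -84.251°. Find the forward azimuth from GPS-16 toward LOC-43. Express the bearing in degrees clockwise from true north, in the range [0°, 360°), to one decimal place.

Δλ = -0.0520°
y = sin Δλ · cos φ₂ = -0.000883
x = cos φ₁ sin φ₂ − sin φ₁ cos φ₂ cos Δλ = 0.007226
θ = atan2(y, x) = -6.9655° → 353.0345° (mod 360°)

353.0°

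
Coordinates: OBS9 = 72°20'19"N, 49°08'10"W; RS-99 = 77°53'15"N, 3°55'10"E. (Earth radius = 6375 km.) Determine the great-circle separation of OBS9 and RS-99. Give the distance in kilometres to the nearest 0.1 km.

1567.7 km

OBS9: φ = +72.33861°, λ = -49.13611°
RS-99: φ = +77.88750°, λ = +3.91944°
Δφ = 5.5489°,  Δλ = 53.0556°
a = sin²(Δφ/2) + cos φ₁ cos φ₂ sin²(Δλ/2) = 0.015042
c = 2·arcsin(√a) = 0.245911 rad = 14.0897°
d = R·c = 6375 × 0.245911 = 1567.7 km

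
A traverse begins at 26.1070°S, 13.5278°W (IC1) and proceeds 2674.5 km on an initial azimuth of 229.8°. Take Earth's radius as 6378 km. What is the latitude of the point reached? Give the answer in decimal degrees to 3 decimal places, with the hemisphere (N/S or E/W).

δ = d/R = 2674.5/6378 = 0.419332 rad
φ₂ = arcsin(sin φ₁ cos δ + cos φ₁ sin δ cos θ)
   = arcsin(-0.44005·0.91336 + 0.89797·0.40715·-0.64546) = -39.63612°
λ₂ = λ₁ + atan2(sin θ sin δ cos φ₁, cos δ − sin φ₁ sin φ₂) = -37.34448°

39.636°S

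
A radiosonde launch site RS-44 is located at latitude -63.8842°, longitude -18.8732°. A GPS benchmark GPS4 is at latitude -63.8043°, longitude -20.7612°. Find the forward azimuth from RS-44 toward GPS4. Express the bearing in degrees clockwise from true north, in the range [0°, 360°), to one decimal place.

274.6°

Δλ = -1.8880°
y = sin Δλ · cos φ₂ = -0.014544
x = cos φ₁ sin φ₂ − sin φ₁ cos φ₂ cos Δλ = 0.001179
θ = atan2(y, x) = -85.3640° → 274.6360° (mod 360°)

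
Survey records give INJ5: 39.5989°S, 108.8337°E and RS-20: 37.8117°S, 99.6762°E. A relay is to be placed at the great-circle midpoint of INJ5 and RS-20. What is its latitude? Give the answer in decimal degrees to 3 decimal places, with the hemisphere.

38.795°S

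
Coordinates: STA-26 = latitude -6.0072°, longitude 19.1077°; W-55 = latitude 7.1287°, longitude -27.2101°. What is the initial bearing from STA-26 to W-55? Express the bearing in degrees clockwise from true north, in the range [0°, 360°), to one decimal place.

285.2°

Δλ = -46.3178°
y = sin Δλ · cos φ₂ = -0.717591
x = cos φ₁ sin φ₂ − sin φ₁ cos φ₂ cos Δλ = 0.195138
θ = atan2(y, x) = -74.7872° → 285.2128° (mod 360°)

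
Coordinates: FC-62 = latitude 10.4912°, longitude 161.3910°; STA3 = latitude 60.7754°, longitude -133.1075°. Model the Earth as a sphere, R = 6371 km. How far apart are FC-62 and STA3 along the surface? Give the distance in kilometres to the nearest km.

7675 km

Δφ = 50.2842°,  Δλ = 65.5015°
a = sin²(Δφ/2) + cos φ₁ cos φ₂ sin²(Δλ/2) = 0.321011
c = 2·arcsin(√a) = 1.204694 rad = 69.0239°
d = R·c = 6371 × 1.204694 = 7675.1 km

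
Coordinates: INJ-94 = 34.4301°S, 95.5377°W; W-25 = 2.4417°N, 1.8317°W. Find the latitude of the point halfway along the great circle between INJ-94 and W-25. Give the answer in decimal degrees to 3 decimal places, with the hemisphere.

Bx = cos φ₂ cos Δλ = -0.064578,  By = cos φ₂ sin Δλ = 0.997003
φₘ = atan2(sin φ₁ + sin φ₂, √((cos φ₁ + Bx)² + By²)) = -22.63494°
λₘ = λ₁ + atan2(By, cos φ₁ + Bx) = -42.86409°

22.635°S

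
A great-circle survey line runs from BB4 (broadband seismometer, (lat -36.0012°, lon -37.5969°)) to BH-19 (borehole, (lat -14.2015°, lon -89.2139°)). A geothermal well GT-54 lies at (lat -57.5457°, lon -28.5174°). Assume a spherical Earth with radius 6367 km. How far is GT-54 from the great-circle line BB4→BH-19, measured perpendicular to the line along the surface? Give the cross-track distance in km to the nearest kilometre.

δ₁₃ = central angle BB4→GT-54 = 0.390568 rad  (haversine)
θ₁₃ = bearing BB4→GT-54 = 167.148°,  θ₁₂ = bearing BB4→BH-19 = 281.553°
dₓₜ = R·arcsin(sin δ₁₃ · sin(θ₁₃ − θ₁₂)) = 6367·arcsin(0.38071·sin(-114.405°)) = -2254.206 km
|dₓₜ| = 2254.206 km

2254 km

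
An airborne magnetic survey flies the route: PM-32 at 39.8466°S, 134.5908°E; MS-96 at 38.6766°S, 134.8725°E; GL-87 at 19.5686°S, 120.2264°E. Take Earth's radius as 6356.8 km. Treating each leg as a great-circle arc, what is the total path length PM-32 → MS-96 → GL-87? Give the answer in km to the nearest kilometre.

PM-32→MS-96: c = 0.020772 rad, d = 132.04 km
MS-96→GL-87: c = 0.400154 rad, d = 2543.70 km
Total = 132.04 + 2543.70 = 2675.75 km

2676 km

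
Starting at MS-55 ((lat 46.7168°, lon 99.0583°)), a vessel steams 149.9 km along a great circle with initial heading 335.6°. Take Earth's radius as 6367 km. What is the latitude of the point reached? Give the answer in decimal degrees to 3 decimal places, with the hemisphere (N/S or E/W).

δ = d/R = 149.9/6367 = 0.023543 rad
φ₂ = arcsin(sin φ₁ cos δ + cos φ₁ sin δ cos θ)
   = arcsin(0.72797·0.99972 + 0.68560·0.02354·0.91068) = 47.94228°
λ₂ = λ₁ + atan2(sin θ sin δ cos φ₁, cos δ − sin φ₁ sin φ₂) = 98.22648°

47.942°N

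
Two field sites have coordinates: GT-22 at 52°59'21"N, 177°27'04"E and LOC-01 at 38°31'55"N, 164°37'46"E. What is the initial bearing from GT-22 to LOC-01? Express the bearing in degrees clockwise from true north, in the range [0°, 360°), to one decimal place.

GT-22: φ = +52.98917°, λ = +177.45111°
LOC-01: φ = +38.53194°, λ = +164.62944°
Δλ = -12.8217°
y = sin Δλ · cos φ₂ = -0.173597
x = cos φ₁ sin φ₂ − sin φ₁ cos φ₂ cos Δλ = -0.234082
θ = atan2(y, x) = -143.4390° → 216.5610° (mod 360°)

216.6°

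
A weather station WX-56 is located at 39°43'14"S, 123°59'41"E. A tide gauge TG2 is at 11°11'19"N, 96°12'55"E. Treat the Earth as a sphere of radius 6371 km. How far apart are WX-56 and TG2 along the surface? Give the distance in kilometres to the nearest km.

WX-56: φ = -39.72056°, λ = +123.99472°
TG2: φ = +11.18861°, λ = +96.21528°
Δφ = 50.9092°,  Δλ = -27.7794°
a = sin²(Δφ/2) + cos φ₁ cos φ₂ sin²(Δλ/2) = 0.228206
c = 2·arcsin(√a) = 0.996090 rad = 57.0718°
d = R·c = 6371 × 0.996090 = 6346.1 km

6346 km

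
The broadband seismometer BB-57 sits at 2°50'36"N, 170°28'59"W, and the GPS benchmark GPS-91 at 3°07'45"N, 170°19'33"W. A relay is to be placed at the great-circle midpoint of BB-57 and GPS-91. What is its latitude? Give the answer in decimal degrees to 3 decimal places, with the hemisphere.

2.986°N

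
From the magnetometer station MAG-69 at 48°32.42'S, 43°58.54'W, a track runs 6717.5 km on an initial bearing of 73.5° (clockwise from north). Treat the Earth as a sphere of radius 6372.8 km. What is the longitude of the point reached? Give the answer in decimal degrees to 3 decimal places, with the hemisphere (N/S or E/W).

14.460°E

MAG-69: φ = -48.54033°, λ = -43.97567°
δ = d/R = 6717.5/6372.8 = 1.054089 rad
φ₂ = arcsin(sin φ₁ cos δ + cos φ₁ sin δ cos θ)
   = arcsin(-0.74942·0.49402 + 0.66209·0.86945·0.28402) = -11.93102°
λ₂ = λ₁ + atan2(sin θ sin δ cos φ₁, cos δ − sin φ₁ sin φ₂) = 14.46003°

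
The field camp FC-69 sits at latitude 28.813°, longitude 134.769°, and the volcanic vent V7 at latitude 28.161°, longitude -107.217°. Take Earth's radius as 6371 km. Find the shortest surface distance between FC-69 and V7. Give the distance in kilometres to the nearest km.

10873 km

Δφ = -0.6520°,  Δλ = 118.0140°
a = sin²(Δφ/2) + cos φ₁ cos φ₂ sin²(Δλ/2) = 0.567682
c = 2·arcsin(√a) = 1.706578 rad = 97.7797°
d = R·c = 6371 × 1.706578 = 10872.6 km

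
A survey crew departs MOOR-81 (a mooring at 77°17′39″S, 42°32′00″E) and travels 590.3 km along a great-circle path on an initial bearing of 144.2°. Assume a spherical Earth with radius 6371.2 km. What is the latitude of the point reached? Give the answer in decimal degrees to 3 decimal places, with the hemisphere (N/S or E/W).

81.053°S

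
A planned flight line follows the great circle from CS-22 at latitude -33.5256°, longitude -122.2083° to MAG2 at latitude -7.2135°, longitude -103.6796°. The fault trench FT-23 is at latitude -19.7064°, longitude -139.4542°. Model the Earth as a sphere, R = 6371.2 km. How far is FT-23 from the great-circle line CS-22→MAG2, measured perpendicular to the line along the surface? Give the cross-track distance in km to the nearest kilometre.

2296 km

δ₁₃ = central angle CS-22→FT-23 = 0.360360 rad  (haversine)
θ₁₃ = bearing CS-22→FT-23 = 307.669°,  θ₁₂ = bearing CS-22→MAG2 = 37.232°
dₓₜ = R·arcsin(sin δ₁₃ · sin(θ₁₃ − θ₁₂)) = 6371.2·arcsin(0.35261·sin(270.437°)) = -2295.856 km
|dₓₜ| = 2295.856 km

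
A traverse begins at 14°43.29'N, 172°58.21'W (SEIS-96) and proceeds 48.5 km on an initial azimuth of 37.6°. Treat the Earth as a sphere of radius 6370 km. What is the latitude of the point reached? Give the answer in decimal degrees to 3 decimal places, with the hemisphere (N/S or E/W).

SEIS-96: φ = +14.72150°, λ = -172.97017°
δ = d/R = 48.5/6370 = 0.007614 rad
φ₂ = arcsin(sin φ₁ cos δ + cos φ₁ sin δ cos θ)
   = arcsin(0.25412·0.99997 + 0.96717·0.00761·0.79229) = 15.06696°
λ₂ = λ₁ + atan2(sin θ sin δ cos φ₁, cos δ − sin φ₁ sin φ₂) = -172.69452°

15.067°N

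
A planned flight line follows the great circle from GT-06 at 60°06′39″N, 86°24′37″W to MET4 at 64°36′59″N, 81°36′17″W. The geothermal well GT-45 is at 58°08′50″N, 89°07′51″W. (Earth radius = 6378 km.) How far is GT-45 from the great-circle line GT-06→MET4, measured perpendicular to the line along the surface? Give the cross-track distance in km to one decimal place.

GT-06: φ = +60.11083°, λ = -86.41028°
MET4: φ = +64.61639°, λ = -81.60472°
GT-45: φ = +58.14722°, λ = -89.13083°
δ₁₃ = central angle GT-06→GT-45 = 0.042042 rad  (haversine)
θ₁₃ = bearing GT-06→GT-45 = 216.583°,  θ₁₂ = bearing GT-06→MET4 = 24.212°
dₓₜ = R·arcsin(sin δ₁₃ · sin(θ₁₃ − θ₁₂)) = 6378·arcsin(0.04203·sin(192.371°)) = -57.431 km
|dₓₜ| = 57.431 km

57.4 km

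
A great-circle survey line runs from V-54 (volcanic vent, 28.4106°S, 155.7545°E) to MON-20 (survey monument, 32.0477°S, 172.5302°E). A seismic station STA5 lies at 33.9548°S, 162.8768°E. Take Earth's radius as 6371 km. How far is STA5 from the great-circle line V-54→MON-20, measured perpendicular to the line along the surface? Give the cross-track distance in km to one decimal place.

δ₁₃ = central angle V-54→STA5 = 0.143704 rad  (haversine)
θ₁₃ = bearing V-54→STA5 = 134.099°,  θ₁₂ = bearing V-54→MON-20 = 108.235°
dₓₜ = R·arcsin(sin δ₁₃ · sin(θ₁₃ − θ₁₂)) = 6371·arcsin(0.14321·sin(25.864°)) = 398.270 km
|dₓₜ| = 398.270 km

398.3 km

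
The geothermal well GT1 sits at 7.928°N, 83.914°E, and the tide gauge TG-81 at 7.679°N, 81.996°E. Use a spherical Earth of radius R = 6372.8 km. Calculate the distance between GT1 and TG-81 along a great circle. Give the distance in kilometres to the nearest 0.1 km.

213.2 km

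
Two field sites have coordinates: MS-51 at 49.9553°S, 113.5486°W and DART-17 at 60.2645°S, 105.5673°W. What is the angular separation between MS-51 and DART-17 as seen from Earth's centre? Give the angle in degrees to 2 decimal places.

11.26°

Δφ = -10.3092°,  Δλ = 7.9813°
a = sin²(Δφ/2) + cos φ₁ cos φ₂ sin²(Δλ/2) = 0.009617
c = 2·arcsin(√a) = 0.196453 rad = 11.2559°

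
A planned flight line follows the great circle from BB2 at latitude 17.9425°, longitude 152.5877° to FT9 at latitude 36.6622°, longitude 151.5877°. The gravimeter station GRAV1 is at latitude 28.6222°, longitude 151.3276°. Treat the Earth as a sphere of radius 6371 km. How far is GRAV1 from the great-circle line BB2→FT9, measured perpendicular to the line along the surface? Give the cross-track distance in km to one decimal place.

δ₁₃ = central angle BB2→GRAV1 = 0.187483 rad  (haversine)
θ₁₃ = bearing BB2→GRAV1 = 354.055°,  θ₁₂ = bearing BB2→FT9 = 357.503°
dₓₜ = R·arcsin(sin δ₁₃ · sin(θ₁₃ − θ₁₂)) = 6371·arcsin(0.18639·sin(-3.447°)) = -71.403 km
|dₓₜ| = 71.403 km

71.4 km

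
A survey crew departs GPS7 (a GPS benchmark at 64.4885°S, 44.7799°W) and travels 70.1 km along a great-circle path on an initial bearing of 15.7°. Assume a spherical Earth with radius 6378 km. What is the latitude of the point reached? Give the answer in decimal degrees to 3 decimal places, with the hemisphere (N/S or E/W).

63.882°S

δ = d/R = 70.1/6378 = 0.010991 rad
φ₂ = arcsin(sin φ₁ cos δ + cos φ₁ sin δ cos θ)
   = arcsin(-0.90250·0.99994 + 0.43069·0.01099·0.96269) = -63.88174°
λ₂ = λ₁ + atan2(sin θ sin δ cos φ₁, cos δ − sin φ₁ sin φ₂) = -44.39282°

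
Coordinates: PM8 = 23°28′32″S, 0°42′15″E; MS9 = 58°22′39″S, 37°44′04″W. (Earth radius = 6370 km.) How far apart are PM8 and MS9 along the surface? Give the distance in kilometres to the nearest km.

PM8: φ = -23.47556°, λ = +0.70417°
MS9: φ = -58.37750°, λ = -37.73444°
Δφ = -34.9019°,  Δλ = -38.4386°
a = sin²(Δφ/2) + cos φ₁ cos φ₂ sin²(Δλ/2) = 0.142048
c = 2·arcsin(√a) = 0.772878 rad = 44.2826°
d = R·c = 6370 × 0.772878 = 4923.2 km

4923 km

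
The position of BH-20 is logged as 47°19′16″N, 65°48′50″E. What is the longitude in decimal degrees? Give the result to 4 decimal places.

65° + 48′/60 + 50″/3600 = 65 + 0.80000 + 0.01389 = 65.8139°

65.8139°E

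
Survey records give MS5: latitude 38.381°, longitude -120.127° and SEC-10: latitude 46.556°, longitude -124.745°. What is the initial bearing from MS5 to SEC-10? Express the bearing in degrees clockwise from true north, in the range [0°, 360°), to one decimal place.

Δλ = -4.6180°
y = sin Δλ · cos φ₂ = -0.055364
x = cos φ₁ sin φ₂ − sin φ₁ cos φ₂ cos Δλ = 0.143583
θ = atan2(y, x) = -21.0860° → 338.9140° (mod 360°)

338.9°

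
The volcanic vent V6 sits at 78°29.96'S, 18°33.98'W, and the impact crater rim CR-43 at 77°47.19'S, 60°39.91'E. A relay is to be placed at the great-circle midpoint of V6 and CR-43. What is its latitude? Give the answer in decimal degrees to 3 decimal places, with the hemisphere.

80.810°S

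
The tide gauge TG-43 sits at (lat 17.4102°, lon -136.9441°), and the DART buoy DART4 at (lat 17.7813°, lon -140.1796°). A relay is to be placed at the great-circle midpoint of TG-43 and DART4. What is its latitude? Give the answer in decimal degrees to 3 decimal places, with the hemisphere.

Bx = cos φ₂ cos Δλ = 0.950711,  By = cos φ₂ sin Δλ = -0.053744
φₘ = atan2(sin φ₁ + sin φ₂, √((cos φ₁ + Bx)² + By²)) = 17.60233°
λₘ = λ₁ + atan2(By, cos φ₁ + Bx) = -138.56019°

17.602°N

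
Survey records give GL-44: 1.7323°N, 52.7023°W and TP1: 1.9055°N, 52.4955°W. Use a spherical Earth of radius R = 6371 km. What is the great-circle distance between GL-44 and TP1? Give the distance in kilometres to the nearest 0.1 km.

30.0 km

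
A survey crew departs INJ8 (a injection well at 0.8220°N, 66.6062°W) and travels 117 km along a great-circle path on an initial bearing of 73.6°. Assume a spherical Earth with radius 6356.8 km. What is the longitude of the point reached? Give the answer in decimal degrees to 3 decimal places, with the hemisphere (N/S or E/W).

δ = d/R = 117/6356.8 = 0.018405 rad
φ₂ = arcsin(sin φ₁ cos δ + cos φ₁ sin δ cos θ)
   = arcsin(0.01435·0.99983 + 0.99990·0.01840·0.28234) = 1.11960°
λ₂ = λ₁ + atan2(sin θ sin δ cos φ₁, cos δ − sin φ₁ sin φ₂) = -65.59436°

65.594°W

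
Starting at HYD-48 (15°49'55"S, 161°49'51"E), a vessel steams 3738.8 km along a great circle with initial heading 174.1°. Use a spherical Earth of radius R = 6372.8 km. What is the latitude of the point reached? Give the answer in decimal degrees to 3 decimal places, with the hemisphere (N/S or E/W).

HYD-48: φ = -15.83194°, λ = +161.83083°
δ = d/R = 3738.8/6372.8 = 0.586681 rad
φ₂ = arcsin(sin φ₁ cos δ + cos φ₁ sin δ cos θ)
   = arcsin(-0.27282·0.83278 + 0.96207·0.55360·-0.99470) = -49.19828°
λ₂ = λ₁ + atan2(sin θ sin δ cos φ₁, cos δ − sin φ₁ sin φ₂) = 166.82684°

49.198°S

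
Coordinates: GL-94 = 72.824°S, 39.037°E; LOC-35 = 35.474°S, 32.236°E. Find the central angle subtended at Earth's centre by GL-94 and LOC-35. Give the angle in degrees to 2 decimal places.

37.51°

Δφ = 37.3500°,  Δλ = -6.8010°
a = sin²(Δφ/2) + cos φ₁ cos φ₂ sin²(Δλ/2) = 0.103374
c = 2·arcsin(√a) = 0.654665 rad = 37.5095°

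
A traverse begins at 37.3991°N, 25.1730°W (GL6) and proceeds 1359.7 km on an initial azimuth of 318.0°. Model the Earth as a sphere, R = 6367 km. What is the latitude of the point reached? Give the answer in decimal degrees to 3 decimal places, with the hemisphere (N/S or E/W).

δ = d/R = 1359.7/6367 = 0.213554 rad
φ₂ = arcsin(sin φ₁ cos δ + cos φ₁ sin δ cos θ)
   = arcsin(0.60736·0.97728 + 0.79442·0.21193·0.74314) = 45.94616°
λ₂ = λ₁ + atan2(sin θ sin δ cos φ₁, cos δ − sin φ₁ sin φ₂) = -36.94093°

45.946°N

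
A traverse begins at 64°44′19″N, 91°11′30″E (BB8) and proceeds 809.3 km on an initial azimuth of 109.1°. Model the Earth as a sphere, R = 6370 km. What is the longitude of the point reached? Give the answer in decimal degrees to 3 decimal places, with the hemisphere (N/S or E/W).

105.757°E

BB8: φ = +64.73861°, λ = +91.19167°
δ = d/R = 809.3/6370 = 0.127049 rad
φ₂ = arcsin(sin φ₁ cos δ + cos φ₁ sin δ cos θ)
   = arcsin(0.90437·0.99194 + 0.42675·0.12671·-0.32722) = 61.56862°
λ₂ = λ₁ + atan2(sin θ sin δ cos φ₁, cos δ − sin φ₁ sin φ₂) = 105.75686°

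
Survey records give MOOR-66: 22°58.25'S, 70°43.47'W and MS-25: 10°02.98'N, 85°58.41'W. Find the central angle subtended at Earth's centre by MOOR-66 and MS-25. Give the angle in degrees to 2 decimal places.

36.24°

MOOR-66: φ = -22.97083°, λ = -70.72450°
MS-25: φ = +10.04967°, λ = -85.97350°
Δφ = 33.0205°,  Δλ = -15.2490°
a = sin²(Δφ/2) + cos φ₁ cos φ₂ sin²(Δλ/2) = 0.096722
c = 2·arcsin(√a) = 0.632492 rad = 36.2391°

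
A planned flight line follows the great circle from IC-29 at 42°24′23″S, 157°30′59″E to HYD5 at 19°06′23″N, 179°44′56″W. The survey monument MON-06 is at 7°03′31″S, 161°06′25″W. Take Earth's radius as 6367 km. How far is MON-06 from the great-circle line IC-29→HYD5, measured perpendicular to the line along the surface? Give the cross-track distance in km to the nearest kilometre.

2862 km

IC-29: φ = -42.40639°, λ = +157.51639°
HYD5: φ = +19.10639°, λ = -179.74889°
MON-06: φ = -7.05861°, λ = -161.10694°
δ₁₃ = central angle IC-29→MON-06 = 0.885712 rad  (haversine)
θ₁₃ = bearing IC-29→MON-06 = 57.902°,  θ₁₂ = bearing IC-29→HYD5 = 23.763°
dₓₜ = R·arcsin(sin δ₁₃ · sin(θ₁₃ − θ₁₂)) = 6367·arcsin(0.77437·sin(34.139°)) = 2862.393 km
|dₓₜ| = 2862.393 km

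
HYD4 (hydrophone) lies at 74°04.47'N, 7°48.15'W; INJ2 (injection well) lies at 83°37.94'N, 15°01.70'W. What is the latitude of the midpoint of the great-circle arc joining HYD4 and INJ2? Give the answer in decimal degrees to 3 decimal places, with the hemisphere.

HYD4: φ = +74.07450°, λ = -7.80250°
INJ2: φ = +83.63233°, λ = -15.02833°
Bx = cos φ₂ cos Δλ = 0.110027,  By = cos φ₂ sin Δλ = -0.013950
φₘ = atan2(sin φ₁ + sin φ₂, √((cos φ₁ + Bx)² + By²)) = 78.87112°
λₘ = λ₁ + atan2(By, cos φ₁ + Bx) = -9.88080°

78.871°N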